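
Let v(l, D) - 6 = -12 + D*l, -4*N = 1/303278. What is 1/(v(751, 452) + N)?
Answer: 1213112/411786015951 ≈ 2.9460e-6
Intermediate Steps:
N = -1/1213112 (N = -¼/303278 = -¼*1/303278 = -1/1213112 ≈ -8.2433e-7)
v(l, D) = -6 + D*l (v(l, D) = 6 + (-12 + D*l) = -6 + D*l)
1/(v(751, 452) + N) = 1/((-6 + 452*751) - 1/1213112) = 1/((-6 + 339452) - 1/1213112) = 1/(339446 - 1/1213112) = 1/(411786015951/1213112) = 1213112/411786015951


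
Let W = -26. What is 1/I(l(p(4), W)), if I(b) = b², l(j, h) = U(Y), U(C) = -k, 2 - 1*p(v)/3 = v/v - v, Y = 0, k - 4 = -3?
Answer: 1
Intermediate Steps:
k = 1 (k = 4 - 3 = 1)
p(v) = 3 + 3*v (p(v) = 6 - 3*(v/v - v) = 6 - 3*(1 - v) = 6 + (-3 + 3*v) = 3 + 3*v)
U(C) = -1 (U(C) = -1*1 = -1)
l(j, h) = -1
1/I(l(p(4), W)) = 1/((-1)²) = 1/1 = 1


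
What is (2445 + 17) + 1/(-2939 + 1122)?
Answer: 4473453/1817 ≈ 2462.0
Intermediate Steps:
(2445 + 17) + 1/(-2939 + 1122) = 2462 + 1/(-1817) = 2462 - 1/1817 = 4473453/1817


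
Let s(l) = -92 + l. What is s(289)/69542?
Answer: 197/69542 ≈ 0.0028328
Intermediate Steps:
s(289)/69542 = (-92 + 289)/69542 = 197*(1/69542) = 197/69542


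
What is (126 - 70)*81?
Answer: 4536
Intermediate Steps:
(126 - 70)*81 = 56*81 = 4536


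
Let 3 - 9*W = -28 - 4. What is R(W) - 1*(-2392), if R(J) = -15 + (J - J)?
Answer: 2377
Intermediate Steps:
W = 35/9 (W = ⅓ - (-28 - 4)/9 = ⅓ - ⅑*(-32) = ⅓ + 32/9 = 35/9 ≈ 3.8889)
R(J) = -15 (R(J) = -15 + 0 = -15)
R(W) - 1*(-2392) = -15 - 1*(-2392) = -15 + 2392 = 2377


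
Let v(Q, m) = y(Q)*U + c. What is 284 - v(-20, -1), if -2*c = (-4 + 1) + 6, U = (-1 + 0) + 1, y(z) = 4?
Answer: 571/2 ≈ 285.50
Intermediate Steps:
U = 0 (U = -1 + 1 = 0)
c = -3/2 (c = -((-4 + 1) + 6)/2 = -(-3 + 6)/2 = -½*3 = -3/2 ≈ -1.5000)
v(Q, m) = -3/2 (v(Q, m) = 4*0 - 3/2 = 0 - 3/2 = -3/2)
284 - v(-20, -1) = 284 - 1*(-3/2) = 284 + 3/2 = 571/2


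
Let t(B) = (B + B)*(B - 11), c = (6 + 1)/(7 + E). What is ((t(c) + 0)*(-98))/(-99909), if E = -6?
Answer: -5488/99909 ≈ -0.054930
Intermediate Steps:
c = 7 (c = (6 + 1)/(7 - 6) = 7/1 = 7*1 = 7)
t(B) = 2*B*(-11 + B) (t(B) = (2*B)*(-11 + B) = 2*B*(-11 + B))
((t(c) + 0)*(-98))/(-99909) = ((2*7*(-11 + 7) + 0)*(-98))/(-99909) = ((2*7*(-4) + 0)*(-98))*(-1/99909) = ((-56 + 0)*(-98))*(-1/99909) = -56*(-98)*(-1/99909) = 5488*(-1/99909) = -5488/99909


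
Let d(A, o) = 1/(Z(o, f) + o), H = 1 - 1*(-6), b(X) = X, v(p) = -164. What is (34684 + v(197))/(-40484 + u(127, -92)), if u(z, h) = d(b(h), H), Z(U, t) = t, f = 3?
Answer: -345200/404839 ≈ -0.85268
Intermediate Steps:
H = 7 (H = 1 + 6 = 7)
d(A, o) = 1/(3 + o)
u(z, h) = 1/10 (u(z, h) = 1/(3 + 7) = 1/10)
(34684 + v(197))/(-40484 + u(127, -92)) = (34684 - 164)/(-40484 + 1/10) = 34520/(-404839/10) = 34520*(-10/404839) = -345200/404839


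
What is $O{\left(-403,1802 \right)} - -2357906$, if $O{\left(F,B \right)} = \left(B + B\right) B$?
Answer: $8852314$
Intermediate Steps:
$O{\left(F,B \right)} = 2 B^{2}$ ($O{\left(F,B \right)} = 2 B B = 2 B^{2}$)
$O{\left(-403,1802 \right)} - -2357906 = 2 \cdot 1802^{2} - -2357906 = 2 \cdot 3247204 + 2357906 = 6494408 + 2357906 = 8852314$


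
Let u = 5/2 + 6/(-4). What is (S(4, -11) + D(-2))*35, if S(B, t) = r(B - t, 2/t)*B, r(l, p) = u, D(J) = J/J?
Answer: 175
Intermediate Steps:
D(J) = 1
u = 1 (u = 5*(½) + 6*(-¼) = 5/2 - 3/2 = 1)
r(l, p) = 1
S(B, t) = B (S(B, t) = 1*B = B)
(S(4, -11) + D(-2))*35 = (4 + 1)*35 = 5*35 = 175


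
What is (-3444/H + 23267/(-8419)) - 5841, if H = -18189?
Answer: -298281725686/51044397 ≈ -5843.6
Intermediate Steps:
(-3444/H + 23267/(-8419)) - 5841 = (-3444/(-18189) + 23267/(-8419)) - 5841 = (-3444*(-1/18189) + 23267*(-1/8419)) - 5841 = (1148/6063 - 23267/8419) - 5841 = -131402809/51044397 - 5841 = -298281725686/51044397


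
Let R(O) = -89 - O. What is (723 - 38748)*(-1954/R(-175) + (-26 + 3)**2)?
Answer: -827804250/43 ≈ -1.9251e+7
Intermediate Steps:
(723 - 38748)*(-1954/R(-175) + (-26 + 3)**2) = (723 - 38748)*(-1954/(-89 - 1*(-175)) + (-26 + 3)**2) = -38025*(-1954/(-89 + 175) + (-23)**2) = -38025*(-1954/86 + 529) = -38025*(-1954*1/86 + 529) = -38025*(-977/43 + 529) = -38025*21770/43 = -827804250/43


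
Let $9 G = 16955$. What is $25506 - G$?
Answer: $\frac{212599}{9} \approx 23622.0$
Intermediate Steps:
$G = \frac{16955}{9}$ ($G = \frac{1}{9} \cdot 16955 = \frac{16955}{9} \approx 1883.9$)
$25506 - G = 25506 - \frac{16955}{9} = \frac{212599}{9}$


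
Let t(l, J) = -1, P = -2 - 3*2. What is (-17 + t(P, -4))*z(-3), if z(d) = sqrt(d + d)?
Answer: -18*I*sqrt(6) ≈ -44.091*I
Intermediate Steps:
P = -8 (P = -2 - 6 = -8)
z(d) = sqrt(2)*sqrt(d) (z(d) = sqrt(2*d) = sqrt(2)*sqrt(d))
(-17 + t(P, -4))*z(-3) = (-17 - 1)*(sqrt(2)*sqrt(-3)) = -18*sqrt(2)*I*sqrt(3) = -18*I*sqrt(6)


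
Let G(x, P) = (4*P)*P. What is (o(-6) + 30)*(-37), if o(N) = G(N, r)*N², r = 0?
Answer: -1110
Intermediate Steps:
G(x, P) = 4*P²
o(N) = 0 (o(N) = (4*0²)*N² = (4*0)*N² = 0*N² = 0)
(o(-6) + 30)*(-37) = (0 + 30)*(-37) = 30*(-37) = -1110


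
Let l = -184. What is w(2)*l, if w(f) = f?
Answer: -368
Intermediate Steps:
w(2)*l = 2*(-184) = -368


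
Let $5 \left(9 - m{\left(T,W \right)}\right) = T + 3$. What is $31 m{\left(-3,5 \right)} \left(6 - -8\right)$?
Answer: $3906$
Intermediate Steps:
$m{\left(T,W \right)} = \frac{42}{5} - \frac{T}{5}$ ($m{\left(T,W \right)} = 9 - \frac{T + 3}{5} = 9 - \frac{3 + T}{5} = 9 - \left(\frac{3}{5} + \frac{T}{5}\right) = \frac{42}{5} - \frac{T}{5}$)
$31 m{\left(-3,5 \right)} \left(6 - -8\right) = 31 \left(\frac{42}{5} - - \frac{3}{5}\right) \left(6 - -8\right) = 31 \left(\frac{42}{5} + \frac{3}{5}\right) \left(6 + 8\right) = 31 \cdot 9 \cdot 14 = 279 \cdot 14 = 3906$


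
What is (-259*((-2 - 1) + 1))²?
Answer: 268324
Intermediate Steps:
(-259*((-2 - 1) + 1))² = (-259*(-3 + 1))² = (-259*(-2))² = 518² = 268324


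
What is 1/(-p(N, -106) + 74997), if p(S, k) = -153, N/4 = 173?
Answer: 1/75150 ≈ 1.3307e-5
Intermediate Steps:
N = 692 (N = 4*173 = 692)
1/(-p(N, -106) + 74997) = 1/(-1*(-153) + 74997) = 1/(153 + 74997) = 1/75150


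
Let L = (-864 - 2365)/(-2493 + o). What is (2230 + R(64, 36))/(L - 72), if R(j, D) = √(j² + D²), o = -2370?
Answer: -10844490/346907 - 19452*√337/346907 ≈ -32.290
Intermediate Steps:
R(j, D) = √(D² + j²)
L = 3229/4863 (L = (-864 - 2365)/(-2493 - 2370) = -3229/(-4863) = -3229*(-1/4863) = 3229/4863 ≈ 0.66399)
(2230 + R(64, 36))/(L - 72) = (2230 + √(36² + 64²))/(3229/4863 - 72) = (2230 + √(1296 + 4096))/(-346907/4863) = (2230 + √5392)*(-4863/346907) = (2230 + 4*√337)*(-4863/346907) = -10844490/346907 - 19452*√337/346907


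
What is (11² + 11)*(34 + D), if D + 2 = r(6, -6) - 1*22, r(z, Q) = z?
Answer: 2112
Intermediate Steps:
D = -18 (D = -2 + (6 - 1*22) = -2 + (6 - 22) = -2 - 16 = -18)
(11² + 11)*(34 + D) = (11² + 11)*(34 - 18) = (121 + 11)*16 = 132*16 = 2112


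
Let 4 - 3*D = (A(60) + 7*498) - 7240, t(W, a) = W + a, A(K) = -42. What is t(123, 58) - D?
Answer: -3257/3 ≈ -1085.7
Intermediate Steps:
D = 3800/3 (D = 4/3 - ((-42 + 7*498) - 7240)/3 = 4/3 - ((-42 + 3486) - 7240)/3 = 4/3 - (3444 - 7240)/3 = 4/3 - 1/3*(-3796) = 4/3 + 3796/3 = 3800/3 ≈ 1266.7)
t(123, 58) - D = (123 + 58) - 1*3800/3 = 181 - 3800/3 = -3257/3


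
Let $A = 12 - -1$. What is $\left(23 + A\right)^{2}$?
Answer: $1296$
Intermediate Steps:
$A = 13$ ($A = 12 + 1 = 13$)
$\left(23 + A\right)^{2} = \left(23 + 13\right)^{2} = 36^{2} = 1296$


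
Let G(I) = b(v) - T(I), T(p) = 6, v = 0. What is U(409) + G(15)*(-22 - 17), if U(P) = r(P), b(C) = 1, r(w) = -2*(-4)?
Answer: 203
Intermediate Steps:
r(w) = 8
G(I) = -5 (G(I) = 1 - 1*6 = 1 - 6 = -5)
U(P) = 8
U(409) + G(15)*(-22 - 17) = 8 - 5*(-22 - 17) = 8 - 5*(-39) = 8 + 195 = 203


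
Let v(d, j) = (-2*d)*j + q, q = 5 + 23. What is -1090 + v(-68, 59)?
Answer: 6962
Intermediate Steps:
q = 28
v(d, j) = 28 - 2*d*j (v(d, j) = (-2*d)*j + 28 = -2*d*j + 28 = 28 - 2*d*j)
-1090 + v(-68, 59) = -1090 + (28 - 2*(-68)*59) = -1090 + (28 + 8024) = -1090 + 8052 = 6962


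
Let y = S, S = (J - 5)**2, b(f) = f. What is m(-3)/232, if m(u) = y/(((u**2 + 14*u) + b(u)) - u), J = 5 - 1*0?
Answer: 0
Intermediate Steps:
J = 5 (J = 5 + 0 = 5)
S = 0 (S = (5 - 5)**2 = 0**2 = 0)
y = 0
m(u) = 0 (m(u) = 0/(((u**2 + 14*u) + u) - u) = 0/((u**2 + 15*u) - u) = 0/(u**2 + 14*u) = 0)
m(-3)/232 = 0/232 = 0*(1/232) = 0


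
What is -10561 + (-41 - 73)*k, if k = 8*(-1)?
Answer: -9649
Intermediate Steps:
k = -8
-10561 + (-41 - 73)*k = -10561 + (-41 - 73)*(-8) = -10561 - 114*(-8) = -10561 + 912 = -9649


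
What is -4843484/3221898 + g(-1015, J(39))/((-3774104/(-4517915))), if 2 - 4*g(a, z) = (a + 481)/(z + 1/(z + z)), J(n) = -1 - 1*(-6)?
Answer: 6290507691009133/206716228199664 ≈ 30.431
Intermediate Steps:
J(n) = 5 (J(n) = -1 + 6 = 5)
g(a, z) = ½ - (481 + a)/(4*(z + 1/(2*z))) (g(a, z) = ½ - (a + 481)/(4*(z + 1/(z + z))) = ½ - (481 + a)/(4*(z + 1/(2*z))))
-4843484/3221898 + g(-1015, J(39))/((-3774104/(-4517915))) = -4843484/3221898 + ((1 - 481*5 + 2*5² - 1*(-1015)*5)/(2*(1 + 2*5²)))/((-3774104/(-4517915))) = -4843484*1/3221898 + ((1 - 2405 + 2*25 + 5075)/(2*(1 + 2*25)))/((-3774104*(-1/4517915))) = -2421742/1610949 + ((1 - 2405 + 50 + 5075)/(2*(1 + 50)))/(3774104/4517915) = -2421742/1610949 + ((½)*2721/51)*(4517915/3774104) = -2421742/1610949 + ((½)*(1/51)*2721)*(4517915/3774104) = -2421742/1610949 + (907/34)*(4517915/3774104) = -2421742/1610949 + 4097748905/128319536 = 6290507691009133/206716228199664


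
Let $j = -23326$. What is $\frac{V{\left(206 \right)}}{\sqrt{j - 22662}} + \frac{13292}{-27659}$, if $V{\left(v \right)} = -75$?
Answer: $- \frac{13292}{27659} + \frac{75 i \sqrt{11497}}{22994} \approx -0.48057 + 0.34973 i$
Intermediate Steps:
$\frac{V{\left(206 \right)}}{\sqrt{j - 22662}} + \frac{13292}{-27659} = - \frac{75}{\sqrt{-23326 - 22662}} + \frac{13292}{-27659} = - \frac{75}{\sqrt{-45988}} + 13292 \left(- \frac{1}{27659}\right) = - \frac{75}{2 i \sqrt{11497}} - \frac{13292}{27659} = - 75 \left(- \frac{i \sqrt{11497}}{22994}\right) - \frac{13292}{27659} = \frac{75 i \sqrt{11497}}{22994} - \frac{13292}{27659} = - \frac{13292}{27659} + \frac{75 i \sqrt{11497}}{22994}$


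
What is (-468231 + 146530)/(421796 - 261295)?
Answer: -321701/160501 ≈ -2.0044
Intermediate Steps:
(-468231 + 146530)/(421796 - 261295) = -321701/160501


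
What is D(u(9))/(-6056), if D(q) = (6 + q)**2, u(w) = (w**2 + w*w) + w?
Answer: -31329/6056 ≈ -5.1732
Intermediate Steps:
u(w) = w + 2*w**2 (u(w) = (w**2 + w**2) + w = 2*w**2 + w = w + 2*w**2)
D(u(9))/(-6056) = (6 + 9*(1 + 2*9))**2/(-6056) = (6 + 9*(1 + 18))**2*(-1/6056) = (6 + 9*19)**2*(-1/6056) = (6 + 171)**2*(-1/6056) = 177**2*(-1/6056) = 31329*(-1/6056) = -31329/6056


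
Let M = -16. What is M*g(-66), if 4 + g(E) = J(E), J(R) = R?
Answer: 1120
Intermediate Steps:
g(E) = -4 + E
M*g(-66) = -16*(-4 - 66) = -16*(-70) = 1120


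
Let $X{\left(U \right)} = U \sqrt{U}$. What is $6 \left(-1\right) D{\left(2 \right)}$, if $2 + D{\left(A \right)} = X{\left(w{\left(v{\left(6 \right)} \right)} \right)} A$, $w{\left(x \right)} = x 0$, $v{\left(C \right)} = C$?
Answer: $12$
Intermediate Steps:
$w{\left(x \right)} = 0$
$X{\left(U \right)} = U^{\frac{3}{2}}$
$D{\left(A \right)} = -2$ ($D{\left(A \right)} = -2 + 0^{\frac{3}{2}} A = -2 + 0 A = -2 + 0 = -2$)
$6 \left(-1\right) D{\left(2 \right)} = 6 \left(-1\right) \left(-2\right) = \left(-6\right) \left(-2\right) = 12$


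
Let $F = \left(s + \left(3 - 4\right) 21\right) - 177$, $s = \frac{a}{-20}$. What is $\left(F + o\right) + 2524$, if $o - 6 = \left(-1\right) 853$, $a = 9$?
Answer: $\frac{29571}{20} \approx 1478.6$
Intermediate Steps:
$s = - \frac{9}{20}$ ($s = \frac{9}{-20} = 9 \left(- \frac{1}{20}\right) = - \frac{9}{20} \approx -0.45$)
$o = -847$ ($o = 6 - 853 = -847$)
$F = - \frac{3969}{20}$ ($F = \left(- \frac{9}{20} + \left(3 - 4\right) 21\right) - 177 = \left(- \frac{9}{20} - 21\right) - 177 = - \frac{429}{20} - 177 = - \frac{3969}{20} \approx -198.45$)
$\left(F + o\right) + 2524 = \left(- \frac{3969}{20} - 847\right) + 2524 = - \frac{20909}{20} + 2524 = \frac{29571}{20}$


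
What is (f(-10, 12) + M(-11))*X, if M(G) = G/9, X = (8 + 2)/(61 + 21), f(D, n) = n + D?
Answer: 35/369 ≈ 0.094851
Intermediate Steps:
f(D, n) = D + n
X = 5/41 (X = 10/82 = 10*(1/82) = 5/41 ≈ 0.12195)
M(G) = G/9 (M(G) = G*(⅑) = G/9)
(f(-10, 12) + M(-11))*X = ((-10 + 12) + (⅑)*(-11))*(5/41) = (2 - 11/9)*(5/41) = (7/9)*(5/41) = 35/369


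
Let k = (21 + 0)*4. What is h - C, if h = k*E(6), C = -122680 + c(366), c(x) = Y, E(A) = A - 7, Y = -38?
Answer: 122634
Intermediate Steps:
E(A) = -7 + A
k = 84 (k = 21*4 = 84)
c(x) = -38
C = -122718 (C = -122680 - 38 = -122718)
h = -84 (h = 84*(-7 + 6) = 84*(-1) = -84)
h - C = -84 - 1*(-122718) = -84 + 122718 = 122634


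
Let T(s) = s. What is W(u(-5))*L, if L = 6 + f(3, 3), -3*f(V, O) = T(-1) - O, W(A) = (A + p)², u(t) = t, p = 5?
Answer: 0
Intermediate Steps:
W(A) = (5 + A)² (W(A) = (A + 5)² = (5 + A)²)
f(V, O) = ⅓ + O/3 (f(V, O) = -(-1 - O)/3 = ⅓ + O/3)
L = 22/3 (L = 6 + (⅓ + (⅓)*3) = 6 + (⅓ + 1) = 6 + 4/3 = 22/3 ≈ 7.3333)
W(u(-5))*L = (5 - 5)²*(22/3) = 0²*(22/3) = 0*(22/3) = 0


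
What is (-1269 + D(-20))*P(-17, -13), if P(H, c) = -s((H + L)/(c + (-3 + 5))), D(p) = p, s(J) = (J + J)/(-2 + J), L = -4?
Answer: -54138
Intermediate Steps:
s(J) = 2*J/(-2 + J) (s(J) = (2*J)/(-2 + J) = 2*J/(-2 + J))
P(H, c) = -2*(-4 + H)/((-2 + (-4 + H)/(2 + c))*(2 + c)) (P(H, c) = -2*(H - 4)/(c + (-3 + 5))/(-2 + (H - 4)/(c + (-3 + 5))) = -2*(-4 + H)/(c + 2)/(-2 + (-4 + H)/(c + 2)) = -2*(-4 + H)/(2 + c)/(-2 + (-4 + H)/(2 + c)) = -2*(-4 + H)/((-2 + (-4 + H)/(2 + c))*(2 + c)))
(-1269 + D(-20))*P(-17, -13) = (-1269 - 20)*(2*(4 - 1*(-17))/(-8 - 17 - 2*(-13))) = -2578*(4 + 17)/(-8 - 17 + 26) = -2578*21/1 = -2578*21 = -1289*42 = -54138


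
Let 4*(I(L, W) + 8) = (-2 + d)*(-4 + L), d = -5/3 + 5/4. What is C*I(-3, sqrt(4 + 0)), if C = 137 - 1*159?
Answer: 1991/24 ≈ 82.958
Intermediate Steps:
C = -22 (C = 137 - 159 = -22)
d = -5/12 (d = -5*1/3 + 5*(1/4) = -5/3 + 5/4 = -5/12 ≈ -0.41667)
I(L, W) = -67/12 - 29*L/48 (I(L, W) = -8 + ((-2 - 5/12)*(-4 + L))/4 = -8 + (-29*(-4 + L)/12)/4 = -8 + (29/3 - 29*L/12)/4 = -8 + (29/12 - 29*L/48) = -67/12 - 29*L/48)
C*I(-3, sqrt(4 + 0)) = -22*(-67/12 - 29/48*(-3)) = -22*(-67/12 + 29/16) = -22*(-181/48) = 1991/24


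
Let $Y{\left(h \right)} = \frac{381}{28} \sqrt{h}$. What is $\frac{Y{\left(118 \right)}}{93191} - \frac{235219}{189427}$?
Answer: $- \frac{235219}{189427} + \frac{381 \sqrt{118}}{2609348} \approx -1.2402$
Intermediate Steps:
$Y{\left(h \right)} = \frac{381 \sqrt{h}}{28}$ ($Y{\left(h \right)} = 381 \cdot \frac{1}{28} \sqrt{h} = \frac{381 \sqrt{h}}{28}$)
$\frac{Y{\left(118 \right)}}{93191} - \frac{235219}{189427} = \frac{\frac{381}{28} \sqrt{118}}{93191} - \frac{235219}{189427} = \frac{381 \sqrt{118}}{28} \cdot \frac{1}{93191} - \frac{235219}{189427} = \frac{381 \sqrt{118}}{2609348} - \frac{235219}{189427} = - \frac{235219}{189427} + \frac{381 \sqrt{118}}{2609348}$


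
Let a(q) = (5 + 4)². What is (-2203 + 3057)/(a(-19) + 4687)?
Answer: 427/2384 ≈ 0.17911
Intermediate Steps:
a(q) = 81 (a(q) = 9² = 81)
(-2203 + 3057)/(a(-19) + 4687) = (-2203 + 3057)/(81 + 4687) = 854/4768 = 854*(1/4768) = 427/2384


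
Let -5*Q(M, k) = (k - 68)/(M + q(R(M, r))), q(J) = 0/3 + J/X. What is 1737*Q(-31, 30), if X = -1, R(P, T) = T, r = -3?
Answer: -33003/70 ≈ -471.47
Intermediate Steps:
q(J) = -J (q(J) = 0/3 + J/(-1) = 0*(⅓) + J*(-1) = 0 - J = -J)
Q(M, k) = -(-68 + k)/(5*(3 + M)) (Q(M, k) = -(k - 68)/(5*(M - 1*(-3))) = -(-68 + k)/(5*(M + 3)) = -(-68 + k)/(5*(3 + M)))
1737*Q(-31, 30) = 1737*((68 - 1*30)/(5*(3 - 31))) = 1737*((⅕)*(68 - 30)/(-28)) = 1737*((⅕)*(-1/28)*38) = 1737*(-19/70) = -33003/70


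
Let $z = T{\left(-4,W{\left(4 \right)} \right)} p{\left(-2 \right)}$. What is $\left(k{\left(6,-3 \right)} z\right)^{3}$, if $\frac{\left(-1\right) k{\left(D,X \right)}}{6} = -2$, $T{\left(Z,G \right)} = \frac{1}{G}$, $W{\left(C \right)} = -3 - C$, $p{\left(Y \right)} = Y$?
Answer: $\frac{13824}{343} \approx 40.303$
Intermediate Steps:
$k{\left(D,X \right)} = 12$ ($k{\left(D,X \right)} = \left(-6\right) \left(-2\right) = 12$)
$z = \frac{2}{7}$ ($z = \frac{1}{-3 - 4} \left(-2\right) = \frac{1}{-7} \left(-2\right) = \left(- \frac{1}{7}\right) \left(-2\right) = \frac{2}{7} \approx 0.28571$)
$\left(k{\left(6,-3 \right)} z\right)^{3} = \left(12 \cdot \frac{2}{7}\right)^{3} = \left(\frac{24}{7}\right)^{3} = \frac{13824}{343}$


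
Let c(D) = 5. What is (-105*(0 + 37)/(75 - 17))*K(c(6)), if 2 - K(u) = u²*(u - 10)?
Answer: -493395/58 ≈ -8506.8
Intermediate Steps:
K(u) = 2 - u²*(-10 + u) (K(u) = 2 - u²*(u - 10) = 2 - u²*(-10 + u))
(-105*(0 + 37)/(75 - 17))*K(c(6)) = (-105*(0 + 37)/(75 - 17))*(2 - 1*5³ + 10*5²) = (-3885/58)*(2 - 1*125 + 10*25) = (-3885/58)*(2 - 125 + 250) = -105*37/58*127 = -3885/58*127 = -493395/58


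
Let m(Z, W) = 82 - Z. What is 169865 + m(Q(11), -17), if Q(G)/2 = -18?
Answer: 169983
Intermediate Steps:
Q(G) = -36 (Q(G) = 2*(-18) = -36)
169865 + m(Q(11), -17) = 169865 + (82 - 1*(-36)) = 169865 + (82 + 36) = 169865 + 118 = 169983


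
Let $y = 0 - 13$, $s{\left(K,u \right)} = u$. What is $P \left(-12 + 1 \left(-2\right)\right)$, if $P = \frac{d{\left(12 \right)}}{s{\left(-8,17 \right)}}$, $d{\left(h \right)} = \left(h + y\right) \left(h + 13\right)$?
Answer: $\frac{350}{17} \approx 20.588$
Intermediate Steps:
$y = -13$
$d{\left(h \right)} = \left(-13 + h\right) \left(13 + h\right)$ ($d{\left(h \right)} = \left(h - 13\right) \left(h + 13\right) = \left(-13 + h\right) \left(13 + h\right)$)
$P = - \frac{25}{17}$ ($P = \frac{-169 + 12^{2}}{17} = \left(-169 + 144\right) \frac{1}{17} = \left(-25\right) \frac{1}{17} = - \frac{25}{17} \approx -1.4706$)
$P \left(-12 + 1 \left(-2\right)\right) = - \frac{25 \left(-12 + 1 \left(-2\right)\right)}{17} = - \frac{25 \left(-12 - 2\right)}{17} = \left(- \frac{25}{17}\right) \left(-14\right) = \frac{350}{17}$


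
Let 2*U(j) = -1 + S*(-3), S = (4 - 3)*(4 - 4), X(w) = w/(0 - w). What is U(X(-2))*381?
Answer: -381/2 ≈ -190.50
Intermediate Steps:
X(w) = -1 (X(w) = w/((-w)) = w*(-1/w) = -1)
S = 0 (S = 1*0 = 0)
U(j) = -½ (U(j) = (-1 + 0*(-3))/2 = (-1 + 0)/2 = (½)*(-1) = -½)
U(X(-2))*381 = -½*381 = -381/2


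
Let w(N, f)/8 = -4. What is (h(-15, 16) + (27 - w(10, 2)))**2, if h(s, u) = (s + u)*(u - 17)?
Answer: 3364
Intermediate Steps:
w(N, f) = -32 (w(N, f) = 8*(-4) = -32)
h(s, u) = (-17 + u)*(s + u) (h(s, u) = (s + u)*(-17 + u) = (-17 + u)*(s + u))
(h(-15, 16) + (27 - w(10, 2)))**2 = ((16**2 - 17*(-15) - 17*16 - 15*16) + (27 - 1*(-32)))**2 = ((256 + 255 - 272 - 240) + (27 + 32))**2 = (-1 + 59)**2 = 58**2 = 3364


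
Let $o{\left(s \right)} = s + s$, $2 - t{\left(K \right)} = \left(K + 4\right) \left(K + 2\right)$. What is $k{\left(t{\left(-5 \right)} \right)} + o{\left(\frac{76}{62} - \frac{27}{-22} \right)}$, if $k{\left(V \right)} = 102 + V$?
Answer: $\frac{36114}{341} \approx 105.91$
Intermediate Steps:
$t{\left(K \right)} = 2 - \left(2 + K\right) \left(4 + K\right)$ ($t{\left(K \right)} = 2 - \left(K + 4\right) \left(K + 2\right) = 2 - \left(4 + K\right) \left(2 + K\right) = 2 - \left(2 + K\right) \left(4 + K\right)$)
$o{\left(s \right)} = 2 s$
$k{\left(t{\left(-5 \right)} \right)} + o{\left(\frac{76}{62} - \frac{27}{-22} \right)} = \left(102 - 1\right) + 2 \left(\frac{76}{62} - \frac{27}{-22}\right) = \left(102 - 1\right) + 2 \left(76 \cdot \frac{1}{62} - - \frac{27}{22}\right) = \left(102 - 1\right) + 2 \left(\frac{38}{31} + \frac{27}{22}\right) = \left(102 - 1\right) + 2 \cdot \frac{1673}{682} = 101 + \frac{1673}{341} = \frac{36114}{341}$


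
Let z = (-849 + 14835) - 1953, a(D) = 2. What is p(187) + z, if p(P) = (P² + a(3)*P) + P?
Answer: 47563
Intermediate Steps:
z = 12033 (z = 13986 - 1953 = 12033)
p(P) = P² + 3*P (p(P) = (P² + 2*P) + P = P² + 3*P)
p(187) + z = 187*(3 + 187) + 12033 = 187*190 + 12033 = 35530 + 12033 = 47563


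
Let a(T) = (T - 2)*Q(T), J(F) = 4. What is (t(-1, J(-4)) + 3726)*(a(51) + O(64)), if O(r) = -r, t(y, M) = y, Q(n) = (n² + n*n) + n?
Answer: 958565425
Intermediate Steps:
Q(n) = n + 2*n² (Q(n) = (n² + n²) + n = 2*n² + n = n + 2*n²)
a(T) = T*(1 + 2*T)*(-2 + T) (a(T) = (T - 2)*(T*(1 + 2*T)) = (-2 + T)*(T*(1 + 2*T)) = T*(1 + 2*T)*(-2 + T))
(t(-1, J(-4)) + 3726)*(a(51) + O(64)) = (-1 + 3726)*(51*(1 + 2*51)*(-2 + 51) - 1*64) = 3725*(51*(1 + 102)*49 - 64) = 3725*(51*103*49 - 64) = 3725*(257397 - 64) = 3725*257333 = 958565425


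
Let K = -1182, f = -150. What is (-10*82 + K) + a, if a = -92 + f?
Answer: -2244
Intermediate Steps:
a = -242 (a = -92 - 150 = -242)
(-10*82 + K) + a = (-10*82 - 1182) - 242 = (-820 - 1182) - 242 = -2002 - 242 = -2244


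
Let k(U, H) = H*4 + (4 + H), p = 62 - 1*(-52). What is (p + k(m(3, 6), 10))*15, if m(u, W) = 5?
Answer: 2520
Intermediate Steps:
p = 114 (p = 62 + 52 = 114)
k(U, H) = 4 + 5*H (k(U, H) = 4*H + (4 + H) = 4 + 5*H)
(p + k(m(3, 6), 10))*15 = (114 + (4 + 5*10))*15 = (114 + (4 + 50))*15 = (114 + 54)*15 = 168*15 = 2520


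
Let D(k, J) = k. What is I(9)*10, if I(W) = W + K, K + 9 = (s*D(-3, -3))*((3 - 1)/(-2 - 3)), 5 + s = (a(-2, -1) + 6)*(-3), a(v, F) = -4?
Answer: -132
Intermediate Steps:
s = -11 (s = -5 + (-4 + 6)*(-3) = -5 + 2*(-3) = -5 - 6 = -11)
K = -111/5 (K = -9 + (-11*(-3))*((3 - 1)/(-2 - 3)) = -9 + 33*(2/(-5)) = -9 + 33*(2*(-⅕)) = -9 + 33*(-⅖) = -9 - 66/5 = -111/5 ≈ -22.200)
I(W) = -111/5 + W (I(W) = W - 111/5 = -111/5 + W)
I(9)*10 = (-111/5 + 9)*10 = -66/5*10 = -132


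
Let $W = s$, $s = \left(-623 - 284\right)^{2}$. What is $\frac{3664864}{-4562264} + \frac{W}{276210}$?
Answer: $\frac{48944104141}{22502552490} \approx 2.175$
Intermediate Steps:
$s = 822649$ ($s = \left(-907\right)^{2} = 822649$)
$W = 822649$
$\frac{3664864}{-4562264} + \frac{W}{276210} = \frac{3664864}{-4562264} + \frac{822649}{276210} = 3664864 \left(- \frac{1}{4562264}\right) + 822649 \cdot \frac{1}{276210} = - \frac{65444}{81469} + \frac{822649}{276210} = \frac{48944104141}{22502552490}$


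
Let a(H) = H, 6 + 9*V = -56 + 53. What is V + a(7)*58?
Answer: 405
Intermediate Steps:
V = -1 (V = -⅔ + (-56 + 53)/9 = -⅔ + (⅑)*(-3) = -⅔ - ⅓ = -1)
V + a(7)*58 = -1 + 7*58 = -1 + 406 = 405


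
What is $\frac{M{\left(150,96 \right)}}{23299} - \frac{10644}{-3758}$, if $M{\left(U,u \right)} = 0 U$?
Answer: $\frac{5322}{1879} \approx 2.8324$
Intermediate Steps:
$M{\left(U,u \right)} = 0$
$\frac{M{\left(150,96 \right)}}{23299} - \frac{10644}{-3758} = \frac{0}{23299} - \frac{10644}{-3758} = 0 \cdot \frac{1}{23299} - - \frac{5322}{1879} = 0 + \frac{5322}{1879} = \frac{5322}{1879}$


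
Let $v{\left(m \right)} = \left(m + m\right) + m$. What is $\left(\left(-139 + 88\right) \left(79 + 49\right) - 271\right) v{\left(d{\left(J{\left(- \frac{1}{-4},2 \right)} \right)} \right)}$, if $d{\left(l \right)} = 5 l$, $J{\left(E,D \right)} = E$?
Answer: $- \frac{101985}{4} \approx -25496.0$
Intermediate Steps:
$v{\left(m \right)} = 3 m$ ($v{\left(m \right)} = 2 m + m = 3 m$)
$\left(\left(-139 + 88\right) \left(79 + 49\right) - 271\right) v{\left(d{\left(J{\left(- \frac{1}{-4},2 \right)} \right)} \right)} = \left(\left(-139 + 88\right) \left(79 + 49\right) - 271\right) 3 \cdot 5 \left(- \frac{1}{-4}\right) = \left(\left(-51\right) 128 - 271\right) 3 \cdot 5 \left(\left(-1\right) \left(- \frac{1}{4}\right)\right) = \left(-6528 - 271\right) 3 \cdot 5 \cdot \frac{1}{4} = - 6799 \cdot 3 \cdot \frac{5}{4} = \left(-6799\right) \frac{15}{4} = - \frac{101985}{4}$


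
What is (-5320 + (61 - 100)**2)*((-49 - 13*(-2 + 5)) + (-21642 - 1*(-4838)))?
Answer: 64172708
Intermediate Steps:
(-5320 + (61 - 100)**2)*((-49 - 13*(-2 + 5)) + (-21642 - 1*(-4838))) = (-5320 + (-39)**2)*((-49 - 39) + (-21642 + 4838)) = (-5320 + 1521)*((-49 - 13*3) - 16804) = -3799*((-49 - 39) - 16804) = -3799*(-88 - 16804) = -3799*(-16892) = 64172708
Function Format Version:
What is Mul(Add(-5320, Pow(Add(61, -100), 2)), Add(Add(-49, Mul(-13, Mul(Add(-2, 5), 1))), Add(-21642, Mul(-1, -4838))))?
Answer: 64172708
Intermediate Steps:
Mul(Add(-5320, Pow(Add(61, -100), 2)), Add(Add(-49, Mul(-13, Mul(Add(-2, 5), 1))), Add(-21642, Mul(-1, -4838)))) = Mul(Add(-5320, Pow(-39, 2)), Add(Add(-49, Mul(-13, Mul(3, 1))), Add(-21642, 4838))) = Mul(Add(-5320, 1521), Add(Add(-49, Mul(-13, 3)), -16804)) = Mul(-3799, Add(Add(-49, -39), -16804)) = Mul(-3799, Add(-88, -16804)) = Mul(-3799, -16892) = 64172708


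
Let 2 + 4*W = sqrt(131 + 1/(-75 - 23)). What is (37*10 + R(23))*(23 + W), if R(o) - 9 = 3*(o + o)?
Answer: 23265/2 + 517*sqrt(25674)/56 ≈ 13112.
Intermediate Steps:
W = -1/2 + sqrt(25674)/56 (W = -1/2 + sqrt(131 + 1/(-75 - 23))/4 = -1/2 + sqrt(131 + 1/(-98))/4 = -1/2 + sqrt(131 - 1/98)/4 = -1/2 + sqrt(12837/98)/4 = -1/2 + (sqrt(25674)/14)/4 = -1/2 + sqrt(25674)/56 ≈ 2.3613)
R(o) = 9 + 6*o (R(o) = 9 + 3*(o + o) = 9 + 3*(2*o) = 9 + 6*o)
(37*10 + R(23))*(23 + W) = (37*10 + (9 + 6*23))*(23 + (-1/2 + sqrt(25674)/56)) = (370 + (9 + 138))*(45/2 + sqrt(25674)/56) = (370 + 147)*(45/2 + sqrt(25674)/56) = 517*(45/2 + sqrt(25674)/56) = 23265/2 + 517*sqrt(25674)/56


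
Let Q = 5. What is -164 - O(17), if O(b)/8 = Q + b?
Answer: -340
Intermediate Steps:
O(b) = 40 + 8*b (O(b) = 8*(5 + b) = 40 + 8*b)
-164 - O(17) = -164 - (40 + 8*17) = -164 - (40 + 136) = -164 - 1*176 = -164 - 176 = -340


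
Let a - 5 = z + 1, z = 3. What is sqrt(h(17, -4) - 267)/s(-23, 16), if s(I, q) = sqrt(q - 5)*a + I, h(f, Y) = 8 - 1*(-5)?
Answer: 9*I*sqrt(2794)/362 + 23*I*sqrt(254)/362 ≈ 2.3268*I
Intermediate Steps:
a = 9 (a = 5 + (3 + 1) = 5 + 4 = 9)
h(f, Y) = 13 (h(f, Y) = 8 + 5 = 13)
s(I, q) = I + 9*sqrt(-5 + q) (s(I, q) = sqrt(q - 5)*9 + I = sqrt(-5 + q)*9 + I = 9*sqrt(-5 + q) + I = I + 9*sqrt(-5 + q))
sqrt(h(17, -4) - 267)/s(-23, 16) = sqrt(13 - 267)/(-23 + 9*sqrt(-5 + 16)) = sqrt(-254)/(-23 + 9*sqrt(11)) = (I*sqrt(254))/(-23 + 9*sqrt(11)) = I*sqrt(254)/(-23 + 9*sqrt(11))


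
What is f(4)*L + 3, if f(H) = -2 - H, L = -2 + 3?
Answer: -3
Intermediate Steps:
L = 1
f(4)*L + 3 = (-2 - 1*4)*1 + 3 = (-2 - 4)*1 + 3 = -6*1 + 3 = -6 + 3 = -3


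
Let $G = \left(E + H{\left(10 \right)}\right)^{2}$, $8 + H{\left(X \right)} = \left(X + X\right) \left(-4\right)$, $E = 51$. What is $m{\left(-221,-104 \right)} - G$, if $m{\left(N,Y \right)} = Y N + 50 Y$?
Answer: $16415$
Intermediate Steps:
$H{\left(X \right)} = -8 - 8 X$ ($H{\left(X \right)} = -8 + \left(X + X\right) \left(-4\right) = -8 + 2 X \left(-4\right) = -8 - 8 X$)
$m{\left(N,Y \right)} = 50 Y + N Y$ ($m{\left(N,Y \right)} = N Y + 50 Y = 50 Y + N Y$)
$G = 1369$ ($G = \left(51 - 88\right)^{2} = \left(-37\right)^{2} = 1369$)
$m{\left(-221,-104 \right)} - G = - 104 \left(50 - 221\right) - 1369 = \left(-104\right) \left(-171\right) - 1369 = 17784 - 1369 = 16415$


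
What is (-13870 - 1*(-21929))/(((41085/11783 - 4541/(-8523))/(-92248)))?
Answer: -37329870674693844/201837029 ≈ -1.8495e+8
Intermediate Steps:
(-13870 - 1*(-21929))/(((41085/11783 - 4541/(-8523))/(-92248))) = (-13870 + 21929)/(((41085*(1/11783) - 4541*(-1/8523))*(-1/92248))) = 8059/(((41085/11783 + 4541/8523)*(-1/92248))) = 8059/(((403674058/100426509)*(-1/92248))) = 8059/(-201837029/4632072301116) = 8059*(-4632072301116/201837029) = -37329870674693844/201837029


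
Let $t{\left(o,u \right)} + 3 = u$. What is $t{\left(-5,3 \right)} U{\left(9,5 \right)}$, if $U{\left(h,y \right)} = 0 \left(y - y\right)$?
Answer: $0$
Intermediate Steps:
$U{\left(h,y \right)} = 0$ ($U{\left(h,y \right)} = 0 \cdot 0 = 0$)
$t{\left(o,u \right)} = -3 + u$
$t{\left(-5,3 \right)} U{\left(9,5 \right)} = \left(-3 + 3\right) 0 = 0 \cdot 0 = 0$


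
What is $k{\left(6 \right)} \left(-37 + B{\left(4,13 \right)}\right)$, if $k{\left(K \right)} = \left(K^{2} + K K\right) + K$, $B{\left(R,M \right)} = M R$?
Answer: $1170$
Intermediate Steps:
$k{\left(K \right)} = K + 2 K^{2}$ ($k{\left(K \right)} = \left(K^{2} + K^{2}\right) + K = 2 K^{2} + K = K + 2 K^{2}$)
$k{\left(6 \right)} \left(-37 + B{\left(4,13 \right)}\right) = 6 \left(1 + 2 \cdot 6\right) \left(-37 + 13 \cdot 4\right) = 6 \left(1 + 12\right) \left(-37 + 52\right) = 6 \cdot 13 \cdot 15 = 78 \cdot 15 = 1170$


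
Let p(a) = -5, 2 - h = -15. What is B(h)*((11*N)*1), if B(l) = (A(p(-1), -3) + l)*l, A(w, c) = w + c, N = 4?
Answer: 6732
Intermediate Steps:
h = 17 (h = 2 - 1*(-15) = 2 + 15 = 17)
A(w, c) = c + w
B(l) = l*(-8 + l) (B(l) = ((-3 - 5) + l)*l = (-8 + l)*l = l*(-8 + l))
B(h)*((11*N)*1) = (17*(-8 + 17))*((11*4)*1) = (17*9)*(44*1) = 153*44 = 6732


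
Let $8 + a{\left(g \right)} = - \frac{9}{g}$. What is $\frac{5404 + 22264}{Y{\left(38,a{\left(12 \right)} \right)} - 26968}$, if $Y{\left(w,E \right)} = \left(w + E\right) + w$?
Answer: $- \frac{110672}{107603} \approx -1.0285$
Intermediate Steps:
$a{\left(g \right)} = -8 - \frac{9}{g}$
$Y{\left(w,E \right)} = E + 2 w$ ($Y{\left(w,E \right)} = \left(E + w\right) + w = E + 2 w$)
$\frac{5404 + 22264}{Y{\left(38,a{\left(12 \right)} \right)} - 26968} = \frac{5404 + 22264}{\left(\left(-8 - \frac{9}{12}\right) + 2 \cdot 38\right) - 26968} = \frac{27668}{\left(\left(-8 - \frac{3}{4}\right) + 76\right) - 26968} = \frac{27668}{\left(- \frac{35}{4} + 76\right) - 26968} = \frac{27668}{\frac{269}{4} - 26968} = \frac{27668}{- \frac{107603}{4}} = 27668 \left(- \frac{4}{107603}\right) = - \frac{110672}{107603}$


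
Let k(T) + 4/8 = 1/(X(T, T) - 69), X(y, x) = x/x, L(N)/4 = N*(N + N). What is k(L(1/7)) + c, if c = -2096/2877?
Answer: -243223/195636 ≈ -1.2432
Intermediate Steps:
L(N) = 8*N² (L(N) = 4*(N*(N + N)) = 4*(N*(2*N)) = 4*(2*N²) = 8*N²)
X(y, x) = 1
k(T) = -35/68 (k(T) = -½ + 1/(1 - 69) = -½ + 1/(-68) = -½ - 1/68 = -35/68)
c = -2096/2877 (c = -2096*1/2877 = -2096/2877 ≈ -0.72854)
k(L(1/7)) + c = -35/68 - 2096/2877 = -243223/195636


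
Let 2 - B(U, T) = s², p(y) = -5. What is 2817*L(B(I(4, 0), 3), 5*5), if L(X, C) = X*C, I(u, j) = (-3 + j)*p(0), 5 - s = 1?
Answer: -985950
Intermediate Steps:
s = 4 (s = 5 - 1*1 = 5 - 1 = 4)
I(u, j) = 15 - 5*j (I(u, j) = (-3 + j)*(-5) = 15 - 5*j)
B(U, T) = -14 (B(U, T) = 2 - 1*4² = 2 - 1*16 = 2 - 16 = -14)
L(X, C) = C*X
2817*L(B(I(4, 0), 3), 5*5) = 2817*((5*5)*(-14)) = 2817*(25*(-14)) = 2817*(-350) = -985950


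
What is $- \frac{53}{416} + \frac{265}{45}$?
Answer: $\frac{21571}{3744} \approx 5.7615$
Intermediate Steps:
$- \frac{53}{416} + \frac{265}{45} = \left(-53\right) \frac{1}{416} + 265 \cdot \frac{1}{45} = - \frac{53}{416} + \frac{53}{9} = \frac{21571}{3744}$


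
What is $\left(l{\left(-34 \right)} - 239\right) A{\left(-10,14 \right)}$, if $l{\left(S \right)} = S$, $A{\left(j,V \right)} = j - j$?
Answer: $0$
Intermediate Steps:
$A{\left(j,V \right)} = 0$
$\left(l{\left(-34 \right)} - 239\right) A{\left(-10,14 \right)} = \left(-34 - 239\right) 0 = \left(-273\right) 0 = 0$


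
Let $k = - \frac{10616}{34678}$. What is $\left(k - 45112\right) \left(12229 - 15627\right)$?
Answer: $\frac{2657923333848}{17339} \approx 1.5329 \cdot 10^{8}$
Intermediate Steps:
$k = - \frac{5308}{17339}$ ($k = \left(-10616\right) \frac{1}{34678} = - \frac{5308}{17339} \approx -0.30613$)
$\left(k - 45112\right) \left(12229 - 15627\right) = \left(- \frac{5308}{17339} - 45112\right) \left(12229 - 15627\right) = \left(- \frac{782202276}{17339}\right) \left(-3398\right) = \frac{2657923333848}{17339}$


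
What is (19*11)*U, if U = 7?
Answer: 1463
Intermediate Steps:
(19*11)*U = (19*11)*7 = 209*7 = 1463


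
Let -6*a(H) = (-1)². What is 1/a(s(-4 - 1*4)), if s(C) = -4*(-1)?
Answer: -6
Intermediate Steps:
s(C) = 4
a(H) = -⅙ (a(H) = -⅙*(-1)² = -⅙*1 = -⅙)
1/a(s(-4 - 1*4)) = 1/(-⅙) = -6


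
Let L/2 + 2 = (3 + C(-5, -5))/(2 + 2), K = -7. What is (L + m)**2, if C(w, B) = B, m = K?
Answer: 144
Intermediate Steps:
m = -7
L = -5 (L = -4 + 2*((3 - 5)/(2 + 2)) = -4 + 2*(-2/4) = -4 + 2*(-2*1/4) = -4 + 2*(-1/2) = -4 - 1 = -5)
(L + m)**2 = (-5 - 7)**2 = (-12)**2 = 144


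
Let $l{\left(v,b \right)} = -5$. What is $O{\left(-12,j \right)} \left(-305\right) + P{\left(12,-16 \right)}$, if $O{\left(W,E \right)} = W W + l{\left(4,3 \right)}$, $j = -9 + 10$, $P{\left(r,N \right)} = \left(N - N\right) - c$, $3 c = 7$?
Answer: $- \frac{127192}{3} \approx -42397.0$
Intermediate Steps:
$c = \frac{7}{3}$ ($c = \frac{1}{3} \cdot 7 = \frac{7}{3} \approx 2.3333$)
$P{\left(r,N \right)} = - \frac{7}{3}$ ($P{\left(r,N \right)} = \left(N - N\right) - \frac{7}{3} = 0 - \frac{7}{3} = - \frac{7}{3}$)
$j = 1$
$O{\left(W,E \right)} = -5 + W^{2}$ ($O{\left(W,E \right)} = W W - 5 = W^{2} - 5 = -5 + W^{2}$)
$O{\left(-12,j \right)} \left(-305\right) + P{\left(12,-16 \right)} = \left(-5 + \left(-12\right)^{2}\right) \left(-305\right) - \frac{7}{3} = \left(-5 + 144\right) \left(-305\right) - \frac{7}{3} = 139 \left(-305\right) - \frac{7}{3} = -42395 - \frac{7}{3} = - \frac{127192}{3}$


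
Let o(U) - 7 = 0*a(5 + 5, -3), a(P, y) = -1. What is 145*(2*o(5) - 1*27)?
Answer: -1885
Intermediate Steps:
o(U) = 7 (o(U) = 7 + 0*(-1) = 7 + 0 = 7)
145*(2*o(5) - 1*27) = 145*(2*7 - 1*27) = 145*(14 - 27) = 145*(-13) = -1885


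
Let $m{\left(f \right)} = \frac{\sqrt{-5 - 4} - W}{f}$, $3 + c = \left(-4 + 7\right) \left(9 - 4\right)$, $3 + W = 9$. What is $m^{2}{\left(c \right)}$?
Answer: $\frac{\left(2 - i\right)^{2}}{16} \approx 0.1875 - 0.25 i$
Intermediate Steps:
$W = 6$ ($W = -3 + 9 = 6$)
$c = 12$ ($c = -3 + \left(-4 + 7\right) \left(9 - 4\right) = -3 + 3 \cdot 5 = -3 + 15 = 12$)
$m{\left(f \right)} = \frac{-6 + 3 i}{f}$ ($m{\left(f \right)} = \frac{\sqrt{-5 - 4} - 6}{f} = \frac{\sqrt{-9} - 6}{f} = \frac{3 i - 6}{f} = \frac{-6 + 3 i}{f}$)
$m^{2}{\left(c \right)} = \left(\frac{3 \left(-2 + i\right)}{12}\right)^{2} = \left(3 \cdot \frac{1}{12} \left(-2 + i\right)\right)^{2} = \left(- \frac{1}{2} + \frac{i}{4}\right)^{2}$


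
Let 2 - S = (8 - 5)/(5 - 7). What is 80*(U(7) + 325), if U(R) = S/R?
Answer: 26040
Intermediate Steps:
S = 7/2 (S = 2 - (8 - 5)/(5 - 7) = 2 - 3/(-2) = 2 - 3*(-1)/2 = 2 - 1*(-3/2) = 2 + 3/2 = 7/2 ≈ 3.5000)
U(R) = 7/(2*R)
80*(U(7) + 325) = 80*((7/2)/7 + 325) = 80*((7/2)*(⅐) + 325) = 80*(½ + 325) = 80*(651/2) = 26040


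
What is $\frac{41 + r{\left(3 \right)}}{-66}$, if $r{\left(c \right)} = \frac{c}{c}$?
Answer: $- \frac{7}{11} \approx -0.63636$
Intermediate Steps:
$r{\left(c \right)} = 1$
$\frac{41 + r{\left(3 \right)}}{-66} = \frac{41 + 1}{-66} = \left(- \frac{1}{66}\right) 42 = - \frac{7}{11}$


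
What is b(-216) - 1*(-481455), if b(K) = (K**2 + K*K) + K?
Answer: 574551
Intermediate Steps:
b(K) = K + 2*K**2 (b(K) = (K**2 + K**2) + K = 2*K**2 + K = K + 2*K**2)
b(-216) - 1*(-481455) = -216*(1 + 2*(-216)) - 1*(-481455) = -216*(1 - 432) + 481455 = -216*(-431) + 481455 = 93096 + 481455 = 574551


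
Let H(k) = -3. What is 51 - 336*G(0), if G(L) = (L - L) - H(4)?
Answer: -957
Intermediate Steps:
G(L) = 3 (G(L) = (L - L) - 1*(-3) = 0 + 3 = 3)
51 - 336*G(0) = 51 - 336*3 = 51 - 1008 = -957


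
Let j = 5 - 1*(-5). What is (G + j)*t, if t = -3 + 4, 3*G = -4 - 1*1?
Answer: 25/3 ≈ 8.3333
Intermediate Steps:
G = -5/3 (G = (-4 - 1*1)/3 = (-4 - 1)/3 = (⅓)*(-5) = -5/3 ≈ -1.6667)
j = 10 (j = 5 + 5 = 10)
t = 1
(G + j)*t = (-5/3 + 10)*1 = (25/3)*1 = 25/3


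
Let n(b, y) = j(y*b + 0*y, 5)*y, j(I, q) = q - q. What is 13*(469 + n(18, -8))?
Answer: 6097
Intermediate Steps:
j(I, q) = 0
n(b, y) = 0 (n(b, y) = 0*y = 0)
13*(469 + n(18, -8)) = 13*(469 + 0) = 13*469 = 6097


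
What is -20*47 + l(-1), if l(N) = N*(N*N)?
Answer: -941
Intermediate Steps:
l(N) = N**3 (l(N) = N*N**2 = N**3)
-20*47 + l(-1) = -20*47 + (-1)**3 = -940 - 1 = -941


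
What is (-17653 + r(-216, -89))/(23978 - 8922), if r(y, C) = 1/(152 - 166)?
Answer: -247143/210784 ≈ -1.1725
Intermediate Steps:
r(y, C) = -1/14 (r(y, C) = 1/(-14) = -1/14)
(-17653 + r(-216, -89))/(23978 - 8922) = (-17653 - 1/14)/(23978 - 8922) = -247143/14/15056 = -247143/14*1/15056 = -247143/210784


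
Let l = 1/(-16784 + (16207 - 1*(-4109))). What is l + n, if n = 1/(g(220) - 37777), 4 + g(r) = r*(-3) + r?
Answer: 34689/134996572 ≈ 0.00025696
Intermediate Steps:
g(r) = -4 - 2*r (g(r) = -4 + (r*(-3) + r) = -4 + (-3*r + r) = -4 - 2*r)
n = -1/38221 (n = 1/((-4 - 2*220) - 37777) = 1/((-4 - 440) - 37777) = 1/(-444 - 37777) = 1/(-38221) = -1/38221 ≈ -2.6164e-5)
l = 1/3532 (l = 1/(-16784 + (16207 + 4109)) = 1/(-16784 + 20316) = 1/3532 ≈ 0.00028313)
l + n = 1/3532 - 1/38221 = 34689/134996572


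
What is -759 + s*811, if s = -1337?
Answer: -1085066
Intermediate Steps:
-759 + s*811 = -759 - 1337*811 = -759 - 1084307 = -1085066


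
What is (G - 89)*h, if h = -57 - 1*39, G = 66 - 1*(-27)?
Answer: -384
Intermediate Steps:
G = 93 (G = 66 + 27 = 93)
h = -96 (h = -57 - 39 = -96)
(G - 89)*h = (93 - 89)*(-96) = 4*(-96) = -384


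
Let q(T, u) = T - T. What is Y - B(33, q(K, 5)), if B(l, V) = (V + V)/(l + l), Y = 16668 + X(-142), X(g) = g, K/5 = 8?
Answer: 16526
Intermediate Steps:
K = 40 (K = 5*8 = 40)
Y = 16526 (Y = 16668 - 142 = 16526)
q(T, u) = 0
B(l, V) = V/l (B(l, V) = (2*V)/((2*l)) = (2*V)*(1/(2*l)) = V/l)
Y - B(33, q(K, 5)) = 16526 - 0/33 = 16526 - 1*0 = 16526 + 0 = 16526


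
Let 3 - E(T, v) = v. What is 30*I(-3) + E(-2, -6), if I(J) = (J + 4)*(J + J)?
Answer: -171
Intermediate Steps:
I(J) = 2*J*(4 + J) (I(J) = (4 + J)*(2*J) = 2*J*(4 + J))
E(T, v) = 3 - v
30*I(-3) + E(-2, -6) = 30*(2*(-3)*(4 - 3)) + (3 - 1*(-6)) = 30*(2*(-3)*1) + (3 + 6) = 30*(-6) + 9 = -180 + 9 = -171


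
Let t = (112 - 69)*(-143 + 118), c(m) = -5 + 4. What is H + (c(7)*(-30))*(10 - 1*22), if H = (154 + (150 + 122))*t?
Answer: -458310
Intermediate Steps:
c(m) = -1
t = -1075 (t = 43*(-25) = -1075)
H = -457950 (H = (154 + (150 + 122))*(-1075) = (154 + 272)*(-1075) = 426*(-1075) = -457950)
H + (c(7)*(-30))*(10 - 1*22) = -457950 + (-1*(-30))*(10 - 1*22) = -457950 + 30*(10 - 22) = -457950 + 30*(-12) = -457950 - 360 = -458310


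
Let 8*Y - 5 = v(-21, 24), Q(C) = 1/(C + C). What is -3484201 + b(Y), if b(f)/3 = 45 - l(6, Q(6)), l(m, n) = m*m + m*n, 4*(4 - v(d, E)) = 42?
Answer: -6968351/2 ≈ -3.4842e+6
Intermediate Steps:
v(d, E) = -13/2 (v(d, E) = 4 - ¼*42 = 4 - 21/2 = -13/2)
Q(C) = 1/(2*C)
Y = -3/16 (Y = 5/8 + (⅛)*(-13/2) = 5/8 - 13/16 = -3/16 ≈ -0.18750)
l(m, n) = m² + m*n
b(f) = 51/2 (b(f) = 3*(45 - 6*(6 + (½)/6)) = 3*(45 - 6*(6 + (½)*(⅙))) = 3*(45 - 6*(6 + 1/12)) = 3*(45 - 6*73/12) = 3*(45 - 1*73/2) = 3*(45 - 73/2) = 3*(17/2) = 51/2)
-3484201 + b(Y) = -3484201 + 51/2 = -6968351/2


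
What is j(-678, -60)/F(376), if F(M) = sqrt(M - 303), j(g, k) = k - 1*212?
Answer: -272*sqrt(73)/73 ≈ -31.835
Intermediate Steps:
j(g, k) = -212 + k (j(g, k) = k - 212 = -212 + k)
F(M) = sqrt(-303 + M)
j(-678, -60)/F(376) = (-212 - 60)/(sqrt(-303 + 376)) = -272*sqrt(73)/73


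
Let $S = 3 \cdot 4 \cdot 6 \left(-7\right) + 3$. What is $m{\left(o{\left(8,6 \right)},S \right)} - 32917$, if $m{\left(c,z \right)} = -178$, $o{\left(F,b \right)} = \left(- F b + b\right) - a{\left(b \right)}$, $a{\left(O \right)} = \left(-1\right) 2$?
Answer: $-33095$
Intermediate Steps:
$a{\left(O \right)} = -2$
$o{\left(F,b \right)} = 2 + b - F b$ ($o{\left(F,b \right)} = \left(- F b + b\right) - -2 = \left(- F b + b\right) + 2 = \left(b - F b\right) + 2 = 2 + b - F b$)
$S = -501$ ($S = 12 \cdot 6 \left(-7\right) + 3 = 72 \left(-7\right) + 3 = -504 + 3 = -501$)
$m{\left(o{\left(8,6 \right)},S \right)} - 32917 = -178 - 32917 = -33095$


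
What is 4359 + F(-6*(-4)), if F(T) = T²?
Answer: 4935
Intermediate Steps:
4359 + F(-6*(-4)) = 4359 + (-6*(-4))² = 4359 + 24² = 4359 + 576 = 4935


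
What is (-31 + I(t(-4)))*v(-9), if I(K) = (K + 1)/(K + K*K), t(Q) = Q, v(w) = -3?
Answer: 375/4 ≈ 93.750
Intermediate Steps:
I(K) = (1 + K)/(K + K²)
(-31 + I(t(-4)))*v(-9) = (-31 + 1/(-4))*(-3) = (-31 - ¼)*(-3) = -125/4*(-3) = 375/4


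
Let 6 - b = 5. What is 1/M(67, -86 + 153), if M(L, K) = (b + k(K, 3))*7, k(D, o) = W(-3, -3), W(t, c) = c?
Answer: -1/14 ≈ -0.071429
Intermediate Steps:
b = 1 (b = 6 - 1*5 = 6 - 5 = 1)
k(D, o) = -3
M(L, K) = -14 (M(L, K) = (1 - 3)*7 = -2*7 = -14)
1/M(67, -86 + 153) = 1/(-14) = -1/14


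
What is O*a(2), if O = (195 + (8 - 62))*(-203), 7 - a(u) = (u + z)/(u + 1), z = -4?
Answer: -219443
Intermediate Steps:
a(u) = 7 - (-4 + u)/(1 + u) (a(u) = 7 - (u - 4)/(u + 1) = 7 - (-4 + u)/(1 + u))
O = -28623 (O = (195 - 54)*(-203) = 141*(-203) = -28623)
O*a(2) = -28623*(11 + 6*2)/(1 + 2) = -28623*(11 + 12)/3 = -9541*23 = -28623*23/3 = -219443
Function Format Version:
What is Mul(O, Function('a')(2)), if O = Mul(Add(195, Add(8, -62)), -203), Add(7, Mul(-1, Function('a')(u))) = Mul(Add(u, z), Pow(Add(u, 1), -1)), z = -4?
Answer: -219443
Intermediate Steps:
Function('a')(u) = Add(7, Mul(-1, Pow(Add(1, u), -1), Add(-4, u))) (Function('a')(u) = Add(7, Mul(-1, Mul(Add(u, -4), Pow(Add(u, 1), -1)))) = Add(7, Mul(-1, Mul(Add(-4, u), Pow(Add(1, u), -1)))) = Add(7, Mul(-1, Mul(Pow(Add(1, u), -1), Add(-4, u)))) = Add(7, Mul(-1, Pow(Add(1, u), -1), Add(-4, u))))
O = -28623 (O = Mul(Add(195, -54), -203) = Mul(141, -203) = -28623)
Mul(O, Function('a')(2)) = Mul(-28623, Mul(Pow(Add(1, 2), -1), Add(11, Mul(6, 2)))) = Mul(-28623, Mul(Pow(3, -1), Add(11, 12))) = Mul(-28623, Mul(Rational(1, 3), 23)) = Mul(-28623, Rational(23, 3)) = -219443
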